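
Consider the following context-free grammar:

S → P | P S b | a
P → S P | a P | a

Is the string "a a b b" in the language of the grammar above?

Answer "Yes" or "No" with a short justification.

No - no valid derivation exists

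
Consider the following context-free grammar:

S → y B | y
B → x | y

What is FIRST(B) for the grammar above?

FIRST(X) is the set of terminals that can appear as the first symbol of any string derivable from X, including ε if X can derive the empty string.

We compute FIRST(B) using the standard algorithm.
FIRST(B) = {x, y}
FIRST(S) = {y}
Therefore, FIRST(B) = {x, y}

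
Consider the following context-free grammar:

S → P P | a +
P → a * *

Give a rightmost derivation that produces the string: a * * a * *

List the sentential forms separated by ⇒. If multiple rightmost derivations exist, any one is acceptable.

S ⇒ P P ⇒ P a * * ⇒ a * * a * *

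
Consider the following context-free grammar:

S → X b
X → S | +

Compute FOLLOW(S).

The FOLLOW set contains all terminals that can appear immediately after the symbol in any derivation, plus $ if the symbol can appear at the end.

We compute FOLLOW(S) using the standard algorithm.
FOLLOW(S) starts with {$}.
FIRST(S) = {+}
FIRST(X) = {+}
FOLLOW(S) = {$, b}
FOLLOW(X) = {b}
Therefore, FOLLOW(S) = {$, b}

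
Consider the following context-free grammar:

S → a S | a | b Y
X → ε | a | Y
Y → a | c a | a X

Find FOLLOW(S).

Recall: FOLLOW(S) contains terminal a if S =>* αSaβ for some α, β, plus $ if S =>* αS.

We compute FOLLOW(S) using the standard algorithm.
FOLLOW(S) starts with {$}.
FIRST(S) = {a, b}
FIRST(X) = {a, c, ε}
FIRST(Y) = {a, c}
FOLLOW(S) = {$}
FOLLOW(X) = {$}
FOLLOW(Y) = {$}
Therefore, FOLLOW(S) = {$}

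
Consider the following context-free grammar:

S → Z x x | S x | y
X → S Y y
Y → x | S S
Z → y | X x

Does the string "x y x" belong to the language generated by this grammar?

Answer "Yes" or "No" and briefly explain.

No - no valid derivation exists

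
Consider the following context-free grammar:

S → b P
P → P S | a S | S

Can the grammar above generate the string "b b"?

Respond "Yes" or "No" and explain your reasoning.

No - no valid derivation exists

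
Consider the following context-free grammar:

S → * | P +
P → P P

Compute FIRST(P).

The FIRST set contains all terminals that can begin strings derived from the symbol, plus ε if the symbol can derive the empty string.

We compute FIRST(P) using the standard algorithm.
FIRST(P) = {}
FIRST(S) = {*}
Therefore, FIRST(P) = {}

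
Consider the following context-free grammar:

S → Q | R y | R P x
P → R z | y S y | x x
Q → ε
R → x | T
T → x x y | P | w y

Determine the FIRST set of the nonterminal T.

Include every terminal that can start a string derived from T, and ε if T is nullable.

We compute FIRST(T) using the standard algorithm.
FIRST(P) = {w, x, y}
FIRST(Q) = {ε}
FIRST(R) = {w, x, y}
FIRST(S) = {w, x, y, ε}
FIRST(T) = {w, x, y}
Therefore, FIRST(T) = {w, x, y}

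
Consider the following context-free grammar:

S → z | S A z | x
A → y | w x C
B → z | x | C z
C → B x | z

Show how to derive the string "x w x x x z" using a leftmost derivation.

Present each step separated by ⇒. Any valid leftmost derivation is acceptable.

S ⇒ S A z ⇒ x A z ⇒ x w x C z ⇒ x w x B x z ⇒ x w x x x z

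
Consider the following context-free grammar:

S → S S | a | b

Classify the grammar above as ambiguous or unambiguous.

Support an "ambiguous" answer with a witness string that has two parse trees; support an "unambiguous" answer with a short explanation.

Ambiguous - the string 'a b a a' has two distinct parse trees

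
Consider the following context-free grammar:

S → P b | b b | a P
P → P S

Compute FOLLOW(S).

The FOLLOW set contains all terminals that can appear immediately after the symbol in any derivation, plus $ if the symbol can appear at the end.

We compute FOLLOW(S) using the standard algorithm.
FOLLOW(S) starts with {$}.
FIRST(P) = {}
FIRST(S) = {a, b}
FOLLOW(P) = {$, a, b}
FOLLOW(S) = {$, a, b}
Therefore, FOLLOW(S) = {$, a, b}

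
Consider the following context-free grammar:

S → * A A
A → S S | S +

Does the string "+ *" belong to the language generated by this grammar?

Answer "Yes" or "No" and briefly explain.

No - no valid derivation exists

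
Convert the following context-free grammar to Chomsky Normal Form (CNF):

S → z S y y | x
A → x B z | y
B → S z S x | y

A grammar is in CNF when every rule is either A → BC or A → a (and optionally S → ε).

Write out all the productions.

TZ → z; TY → y; S → x; TX → x; A → y; B → y; S → TZ X0; X0 → S X1; X1 → TY TY; A → TX X2; X2 → B TZ; B → S X3; X3 → TZ X4; X4 → S TX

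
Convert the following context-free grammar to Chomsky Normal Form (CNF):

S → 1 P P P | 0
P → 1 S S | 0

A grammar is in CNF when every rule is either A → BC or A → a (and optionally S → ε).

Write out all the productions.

T1 → 1; S → 0; P → 0; S → T1 X0; X0 → P X1; X1 → P P; P → T1 X2; X2 → S S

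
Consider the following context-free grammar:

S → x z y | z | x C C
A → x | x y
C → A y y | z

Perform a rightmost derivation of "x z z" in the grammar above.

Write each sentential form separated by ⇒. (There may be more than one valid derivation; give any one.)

S ⇒ x C C ⇒ x C z ⇒ x z z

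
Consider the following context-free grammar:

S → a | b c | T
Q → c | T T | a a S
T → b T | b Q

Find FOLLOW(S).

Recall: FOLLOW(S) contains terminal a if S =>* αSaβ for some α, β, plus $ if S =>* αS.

We compute FOLLOW(S) using the standard algorithm.
FOLLOW(S) starts with {$}.
FIRST(Q) = {a, b, c}
FIRST(S) = {a, b}
FIRST(T) = {b}
FOLLOW(Q) = {$, b}
FOLLOW(S) = {$, b}
FOLLOW(T) = {$, b}
Therefore, FOLLOW(S) = {$, b}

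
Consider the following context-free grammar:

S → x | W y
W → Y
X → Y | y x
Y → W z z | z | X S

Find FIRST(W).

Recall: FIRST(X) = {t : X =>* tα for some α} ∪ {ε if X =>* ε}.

We compute FIRST(W) using the standard algorithm.
FIRST(S) = {x, y, z}
FIRST(W) = {y, z}
FIRST(X) = {y, z}
FIRST(Y) = {y, z}
Therefore, FIRST(W) = {y, z}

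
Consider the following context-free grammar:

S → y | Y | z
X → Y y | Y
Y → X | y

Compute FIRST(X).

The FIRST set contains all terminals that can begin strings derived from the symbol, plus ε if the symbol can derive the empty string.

We compute FIRST(X) using the standard algorithm.
FIRST(S) = {y, z}
FIRST(X) = {y}
FIRST(Y) = {y}
Therefore, FIRST(X) = {y}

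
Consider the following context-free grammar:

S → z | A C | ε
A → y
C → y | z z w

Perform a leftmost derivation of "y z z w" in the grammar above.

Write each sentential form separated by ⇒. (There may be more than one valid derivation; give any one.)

S ⇒ A C ⇒ y C ⇒ y z z w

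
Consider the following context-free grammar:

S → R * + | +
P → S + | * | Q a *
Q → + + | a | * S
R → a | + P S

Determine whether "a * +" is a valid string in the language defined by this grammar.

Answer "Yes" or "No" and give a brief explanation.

Yes - a valid derivation exists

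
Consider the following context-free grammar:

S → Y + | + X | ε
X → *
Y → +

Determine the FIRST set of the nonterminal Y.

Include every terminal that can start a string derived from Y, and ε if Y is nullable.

We compute FIRST(Y) using the standard algorithm.
FIRST(S) = {+, ε}
FIRST(X) = {*}
FIRST(Y) = {+}
Therefore, FIRST(Y) = {+}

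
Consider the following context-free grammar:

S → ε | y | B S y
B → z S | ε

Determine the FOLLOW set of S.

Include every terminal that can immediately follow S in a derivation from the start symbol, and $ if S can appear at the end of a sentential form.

We compute FOLLOW(S) using the standard algorithm.
FOLLOW(S) starts with {$}.
FIRST(B) = {z, ε}
FIRST(S) = {y, z, ε}
FOLLOW(B) = {y, z}
FOLLOW(S) = {$, y, z}
Therefore, FOLLOW(S) = {$, y, z}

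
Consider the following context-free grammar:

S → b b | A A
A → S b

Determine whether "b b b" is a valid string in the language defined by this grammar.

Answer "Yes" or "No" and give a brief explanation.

No - no valid derivation exists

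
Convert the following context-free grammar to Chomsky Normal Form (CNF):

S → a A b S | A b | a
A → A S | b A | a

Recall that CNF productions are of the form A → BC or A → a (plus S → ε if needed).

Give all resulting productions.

TA → a; TB → b; S → a; A → a; S → TA X0; X0 → A X1; X1 → TB S; S → A TB; A → A S; A → TB A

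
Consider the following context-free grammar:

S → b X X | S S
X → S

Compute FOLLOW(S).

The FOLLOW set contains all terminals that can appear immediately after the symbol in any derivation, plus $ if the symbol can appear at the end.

We compute FOLLOW(S) using the standard algorithm.
FOLLOW(S) starts with {$}.
FIRST(S) = {b}
FIRST(X) = {b}
FOLLOW(S) = {$, b}
FOLLOW(X) = {$, b}
Therefore, FOLLOW(S) = {$, b}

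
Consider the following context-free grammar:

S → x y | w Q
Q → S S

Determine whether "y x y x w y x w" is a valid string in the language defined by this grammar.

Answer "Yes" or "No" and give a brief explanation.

No - no valid derivation exists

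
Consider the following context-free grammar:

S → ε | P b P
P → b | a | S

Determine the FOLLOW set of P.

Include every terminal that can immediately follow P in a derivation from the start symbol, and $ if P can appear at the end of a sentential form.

We compute FOLLOW(P) using the standard algorithm.
FOLLOW(S) starts with {$}.
FIRST(P) = {a, b, ε}
FIRST(S) = {a, b, ε}
FOLLOW(P) = {$, b}
FOLLOW(S) = {$, b}
Therefore, FOLLOW(P) = {$, b}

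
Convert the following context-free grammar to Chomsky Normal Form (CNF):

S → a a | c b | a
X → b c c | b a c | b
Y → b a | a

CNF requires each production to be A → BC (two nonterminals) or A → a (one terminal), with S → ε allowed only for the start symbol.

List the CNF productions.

TA → a; TC → c; TB → b; S → a; X → b; Y → a; S → TA TA; S → TC TB; X → TB X0; X0 → TC TC; X → TB X1; X1 → TA TC; Y → TB TA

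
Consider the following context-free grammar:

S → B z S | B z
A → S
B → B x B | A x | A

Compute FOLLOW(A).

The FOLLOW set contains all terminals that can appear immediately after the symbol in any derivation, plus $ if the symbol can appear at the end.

We compute FOLLOW(A) using the standard algorithm.
FOLLOW(S) starts with {$}.
FIRST(A) = {}
FIRST(B) = {}
FIRST(S) = {}
FOLLOW(A) = {x, z}
FOLLOW(B) = {x, z}
FOLLOW(S) = {$, x, z}
Therefore, FOLLOW(A) = {x, z}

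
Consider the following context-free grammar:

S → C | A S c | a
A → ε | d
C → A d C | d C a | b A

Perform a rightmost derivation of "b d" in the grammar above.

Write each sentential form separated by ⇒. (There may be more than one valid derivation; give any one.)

S ⇒ C ⇒ b A ⇒ b d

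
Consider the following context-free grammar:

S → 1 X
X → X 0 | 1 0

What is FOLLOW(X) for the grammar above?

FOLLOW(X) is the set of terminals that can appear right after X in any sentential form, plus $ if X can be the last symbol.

We compute FOLLOW(X) using the standard algorithm.
FOLLOW(S) starts with {$}.
FIRST(S) = {1}
FIRST(X) = {1}
FOLLOW(S) = {$}
FOLLOW(X) = {$, 0}
Therefore, FOLLOW(X) = {$, 0}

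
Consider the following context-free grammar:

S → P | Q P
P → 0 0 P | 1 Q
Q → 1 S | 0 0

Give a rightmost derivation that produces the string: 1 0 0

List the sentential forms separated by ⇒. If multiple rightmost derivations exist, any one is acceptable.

S ⇒ P ⇒ 1 Q ⇒ 1 0 0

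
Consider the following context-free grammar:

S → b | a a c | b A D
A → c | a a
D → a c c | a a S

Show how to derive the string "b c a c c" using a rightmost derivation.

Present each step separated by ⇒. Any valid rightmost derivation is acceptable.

S ⇒ b A D ⇒ b A a c c ⇒ b c a c c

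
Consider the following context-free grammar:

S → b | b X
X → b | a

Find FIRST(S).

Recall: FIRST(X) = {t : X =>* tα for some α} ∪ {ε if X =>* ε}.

We compute FIRST(S) using the standard algorithm.
FIRST(S) = {b}
FIRST(X) = {a, b}
Therefore, FIRST(S) = {b}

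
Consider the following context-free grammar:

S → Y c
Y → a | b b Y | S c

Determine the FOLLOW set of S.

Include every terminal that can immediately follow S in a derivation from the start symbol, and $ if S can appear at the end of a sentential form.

We compute FOLLOW(S) using the standard algorithm.
FOLLOW(S) starts with {$}.
FIRST(S) = {a, b}
FIRST(Y) = {a, b}
FOLLOW(S) = {$, c}
FOLLOW(Y) = {c}
Therefore, FOLLOW(S) = {$, c}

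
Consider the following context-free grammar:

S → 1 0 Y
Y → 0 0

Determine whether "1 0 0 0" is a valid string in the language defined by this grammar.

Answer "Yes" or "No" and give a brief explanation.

Yes - a valid derivation exists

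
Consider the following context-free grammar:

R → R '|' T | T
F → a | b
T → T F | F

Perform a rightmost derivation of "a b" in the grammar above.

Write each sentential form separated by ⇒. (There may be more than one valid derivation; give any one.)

R ⇒ T ⇒ T F ⇒ T b ⇒ F b ⇒ a b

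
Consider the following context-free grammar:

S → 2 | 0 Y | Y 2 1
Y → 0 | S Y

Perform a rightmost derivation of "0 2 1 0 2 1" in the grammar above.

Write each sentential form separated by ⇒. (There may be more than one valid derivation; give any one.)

S ⇒ Y 2 1 ⇒ S Y 2 1 ⇒ S 0 2 1 ⇒ Y 2 1 0 2 1 ⇒ 0 2 1 0 2 1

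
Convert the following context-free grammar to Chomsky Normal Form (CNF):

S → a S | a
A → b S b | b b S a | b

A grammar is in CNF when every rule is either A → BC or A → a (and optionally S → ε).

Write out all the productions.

TA → a; S → a; TB → b; A → b; S → TA S; A → TB X0; X0 → S TB; A → TB X1; X1 → TB X2; X2 → S TA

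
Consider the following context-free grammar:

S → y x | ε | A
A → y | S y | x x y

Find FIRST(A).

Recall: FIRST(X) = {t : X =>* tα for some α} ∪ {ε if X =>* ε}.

We compute FIRST(A) using the standard algorithm.
FIRST(A) = {x, y}
FIRST(S) = {x, y, ε}
Therefore, FIRST(A) = {x, y}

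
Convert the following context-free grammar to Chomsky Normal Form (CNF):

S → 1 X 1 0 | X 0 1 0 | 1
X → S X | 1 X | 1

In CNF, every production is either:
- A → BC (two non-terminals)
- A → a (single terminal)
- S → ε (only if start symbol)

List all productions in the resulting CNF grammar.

T1 → 1; T0 → 0; S → 1; X → 1; S → T1 X0; X0 → X X1; X1 → T1 T0; S → X X2; X2 → T0 X3; X3 → T1 T0; X → S X; X → T1 X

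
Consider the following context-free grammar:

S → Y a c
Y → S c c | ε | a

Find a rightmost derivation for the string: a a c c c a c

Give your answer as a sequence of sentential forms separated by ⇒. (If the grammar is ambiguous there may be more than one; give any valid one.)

S ⇒ Y a c ⇒ S c c a c ⇒ Y a c c c a c ⇒ a a c c c a c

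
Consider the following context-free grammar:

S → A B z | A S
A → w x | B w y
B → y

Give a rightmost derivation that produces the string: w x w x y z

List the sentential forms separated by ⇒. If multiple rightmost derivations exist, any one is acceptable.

S ⇒ A S ⇒ A A B z ⇒ A A y z ⇒ A w x y z ⇒ w x w x y z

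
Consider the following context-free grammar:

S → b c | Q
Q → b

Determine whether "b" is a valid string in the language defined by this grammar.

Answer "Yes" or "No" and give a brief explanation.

Yes - a valid derivation exists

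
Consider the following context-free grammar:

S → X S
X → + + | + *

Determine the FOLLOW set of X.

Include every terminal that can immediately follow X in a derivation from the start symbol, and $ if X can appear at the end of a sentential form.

We compute FOLLOW(X) using the standard algorithm.
FOLLOW(S) starts with {$}.
FIRST(S) = {+}
FIRST(X) = {+}
FOLLOW(S) = {$}
FOLLOW(X) = {+}
Therefore, FOLLOW(X) = {+}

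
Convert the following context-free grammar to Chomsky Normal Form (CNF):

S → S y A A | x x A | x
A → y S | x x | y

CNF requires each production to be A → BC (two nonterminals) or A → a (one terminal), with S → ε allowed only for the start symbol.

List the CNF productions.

TY → y; TX → x; S → x; A → y; S → S X0; X0 → TY X1; X1 → A A; S → TX X2; X2 → TX A; A → TY S; A → TX TX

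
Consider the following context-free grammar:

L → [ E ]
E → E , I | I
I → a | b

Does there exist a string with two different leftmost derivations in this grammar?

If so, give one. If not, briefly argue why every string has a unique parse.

No - every string in the language has a unique leftmost derivation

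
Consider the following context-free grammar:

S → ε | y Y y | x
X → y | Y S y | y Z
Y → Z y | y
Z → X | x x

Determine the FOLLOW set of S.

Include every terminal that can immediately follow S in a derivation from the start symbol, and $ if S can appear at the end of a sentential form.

We compute FOLLOW(S) using the standard algorithm.
FOLLOW(S) starts with {$}.
FIRST(S) = {x, y, ε}
FIRST(X) = {x, y}
FIRST(Y) = {x, y}
FIRST(Z) = {x, y}
FOLLOW(S) = {$, y}
FOLLOW(X) = {y}
FOLLOW(Y) = {x, y}
FOLLOW(Z) = {y}
Therefore, FOLLOW(S) = {$, y}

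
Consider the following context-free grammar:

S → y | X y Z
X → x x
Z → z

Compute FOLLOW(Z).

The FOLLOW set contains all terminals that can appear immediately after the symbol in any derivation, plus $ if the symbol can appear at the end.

We compute FOLLOW(Z) using the standard algorithm.
FOLLOW(S) starts with {$}.
FIRST(S) = {x, y}
FIRST(X) = {x}
FIRST(Z) = {z}
FOLLOW(S) = {$}
FOLLOW(X) = {y}
FOLLOW(Z) = {$}
Therefore, FOLLOW(Z) = {$}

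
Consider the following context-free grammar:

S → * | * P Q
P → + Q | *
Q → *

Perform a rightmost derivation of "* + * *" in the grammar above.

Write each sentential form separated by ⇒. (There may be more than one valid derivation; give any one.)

S ⇒ * P Q ⇒ * P * ⇒ * + Q * ⇒ * + * *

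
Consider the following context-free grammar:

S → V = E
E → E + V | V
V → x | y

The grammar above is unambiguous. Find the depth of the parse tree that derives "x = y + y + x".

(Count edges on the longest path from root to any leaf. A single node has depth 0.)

5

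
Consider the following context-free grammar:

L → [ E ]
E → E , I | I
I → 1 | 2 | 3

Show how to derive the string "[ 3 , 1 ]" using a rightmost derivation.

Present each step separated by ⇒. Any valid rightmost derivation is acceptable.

L ⇒ [ E ] ⇒ [ E , I ] ⇒ [ E , 1 ] ⇒ [ I , 1 ] ⇒ [ 3 , 1 ]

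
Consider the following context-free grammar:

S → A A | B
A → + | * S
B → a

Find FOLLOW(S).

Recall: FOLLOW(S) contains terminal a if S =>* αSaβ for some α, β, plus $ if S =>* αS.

We compute FOLLOW(S) using the standard algorithm.
FOLLOW(S) starts with {$}.
FIRST(A) = {*, +}
FIRST(B) = {a}
FIRST(S) = {*, +, a}
FOLLOW(A) = {$, *, +}
FOLLOW(B) = {$, *, +}
FOLLOW(S) = {$, *, +}
Therefore, FOLLOW(S) = {$, *, +}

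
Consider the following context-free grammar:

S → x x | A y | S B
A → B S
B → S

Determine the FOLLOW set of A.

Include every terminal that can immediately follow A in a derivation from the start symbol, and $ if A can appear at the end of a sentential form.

We compute FOLLOW(A) using the standard algorithm.
FOLLOW(S) starts with {$}.
FIRST(A) = {x}
FIRST(B) = {x}
FIRST(S) = {x}
FOLLOW(A) = {y}
FOLLOW(B) = {$, x, y}
FOLLOW(S) = {$, x, y}
Therefore, FOLLOW(A) = {y}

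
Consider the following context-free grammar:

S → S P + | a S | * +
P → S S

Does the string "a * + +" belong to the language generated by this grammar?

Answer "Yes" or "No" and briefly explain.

No - no valid derivation exists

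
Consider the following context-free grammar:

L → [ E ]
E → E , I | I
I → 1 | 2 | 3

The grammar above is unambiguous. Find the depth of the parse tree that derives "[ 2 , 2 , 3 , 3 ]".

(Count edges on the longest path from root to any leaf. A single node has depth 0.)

6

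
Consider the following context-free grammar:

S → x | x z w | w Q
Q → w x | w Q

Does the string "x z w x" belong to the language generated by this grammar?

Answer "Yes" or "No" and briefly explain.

No - no valid derivation exists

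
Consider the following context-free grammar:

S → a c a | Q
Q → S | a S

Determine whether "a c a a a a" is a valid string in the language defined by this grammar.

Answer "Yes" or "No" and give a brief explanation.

No - no valid derivation exists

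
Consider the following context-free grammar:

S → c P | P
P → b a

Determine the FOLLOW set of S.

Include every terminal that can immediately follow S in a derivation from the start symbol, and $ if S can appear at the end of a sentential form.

We compute FOLLOW(S) using the standard algorithm.
FOLLOW(S) starts with {$}.
FIRST(P) = {b}
FIRST(S) = {b, c}
FOLLOW(P) = {$}
FOLLOW(S) = {$}
Therefore, FOLLOW(S) = {$}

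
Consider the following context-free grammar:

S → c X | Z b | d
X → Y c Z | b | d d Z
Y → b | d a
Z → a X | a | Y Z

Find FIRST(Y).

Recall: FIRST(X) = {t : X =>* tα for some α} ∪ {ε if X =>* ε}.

We compute FIRST(Y) using the standard algorithm.
FIRST(S) = {a, b, c, d}
FIRST(X) = {b, d}
FIRST(Y) = {b, d}
FIRST(Z) = {a, b, d}
Therefore, FIRST(Y) = {b, d}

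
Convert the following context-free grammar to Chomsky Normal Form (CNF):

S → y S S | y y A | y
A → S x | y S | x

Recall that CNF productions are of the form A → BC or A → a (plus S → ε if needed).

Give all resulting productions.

TY → y; S → y; TX → x; A → x; S → TY X0; X0 → S S; S → TY X1; X1 → TY A; A → S TX; A → TY S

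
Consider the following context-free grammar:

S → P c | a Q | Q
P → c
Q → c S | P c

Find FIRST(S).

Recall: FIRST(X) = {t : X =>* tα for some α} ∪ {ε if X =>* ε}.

We compute FIRST(S) using the standard algorithm.
FIRST(P) = {c}
FIRST(Q) = {c}
FIRST(S) = {a, c}
Therefore, FIRST(S) = {a, c}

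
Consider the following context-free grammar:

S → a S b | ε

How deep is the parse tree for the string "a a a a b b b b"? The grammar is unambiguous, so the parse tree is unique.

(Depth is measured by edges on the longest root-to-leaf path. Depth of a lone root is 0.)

5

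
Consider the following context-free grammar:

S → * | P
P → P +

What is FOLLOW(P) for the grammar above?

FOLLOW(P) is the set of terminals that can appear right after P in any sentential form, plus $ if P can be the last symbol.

We compute FOLLOW(P) using the standard algorithm.
FOLLOW(S) starts with {$}.
FIRST(P) = {}
FIRST(S) = {*}
FOLLOW(P) = {$, +}
FOLLOW(S) = {$}
Therefore, FOLLOW(P) = {$, +}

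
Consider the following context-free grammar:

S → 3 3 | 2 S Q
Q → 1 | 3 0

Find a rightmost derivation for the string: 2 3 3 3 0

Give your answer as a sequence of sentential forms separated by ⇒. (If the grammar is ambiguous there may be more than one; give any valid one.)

S ⇒ 2 S Q ⇒ 2 S 3 0 ⇒ 2 3 3 3 0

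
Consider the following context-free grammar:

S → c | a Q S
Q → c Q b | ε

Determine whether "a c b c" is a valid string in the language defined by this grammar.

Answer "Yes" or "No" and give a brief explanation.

Yes - a valid derivation exists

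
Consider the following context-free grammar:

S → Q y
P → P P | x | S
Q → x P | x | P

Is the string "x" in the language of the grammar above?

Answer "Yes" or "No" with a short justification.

No - no valid derivation exists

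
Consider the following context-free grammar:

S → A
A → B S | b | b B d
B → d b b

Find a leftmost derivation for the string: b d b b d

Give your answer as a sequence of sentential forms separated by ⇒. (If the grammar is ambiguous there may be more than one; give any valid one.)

S ⇒ A ⇒ b B d ⇒ b d b b d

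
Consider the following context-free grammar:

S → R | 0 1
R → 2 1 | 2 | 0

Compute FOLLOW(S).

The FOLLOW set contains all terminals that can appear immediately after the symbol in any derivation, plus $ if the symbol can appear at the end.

We compute FOLLOW(S) using the standard algorithm.
FOLLOW(S) starts with {$}.
FIRST(R) = {0, 2}
FIRST(S) = {0, 2}
FOLLOW(R) = {$}
FOLLOW(S) = {$}
Therefore, FOLLOW(S) = {$}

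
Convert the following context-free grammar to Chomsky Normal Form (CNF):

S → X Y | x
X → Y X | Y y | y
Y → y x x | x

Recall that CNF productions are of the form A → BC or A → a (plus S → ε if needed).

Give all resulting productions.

S → x; TY → y; X → y; TX → x; Y → x; S → X Y; X → Y X; X → Y TY; Y → TY X0; X0 → TX TX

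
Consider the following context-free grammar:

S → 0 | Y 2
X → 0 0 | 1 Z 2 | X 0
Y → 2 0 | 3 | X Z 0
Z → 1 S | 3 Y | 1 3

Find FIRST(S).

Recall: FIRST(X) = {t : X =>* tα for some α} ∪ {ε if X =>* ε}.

We compute FIRST(S) using the standard algorithm.
FIRST(S) = {0, 1, 2, 3}
FIRST(X) = {0, 1}
FIRST(Y) = {0, 1, 2, 3}
FIRST(Z) = {1, 3}
Therefore, FIRST(S) = {0, 1, 2, 3}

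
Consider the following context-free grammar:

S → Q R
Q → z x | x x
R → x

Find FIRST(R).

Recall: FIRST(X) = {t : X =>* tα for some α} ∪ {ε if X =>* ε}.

We compute FIRST(R) using the standard algorithm.
FIRST(Q) = {x, z}
FIRST(R) = {x}
FIRST(S) = {x, z}
Therefore, FIRST(R) = {x}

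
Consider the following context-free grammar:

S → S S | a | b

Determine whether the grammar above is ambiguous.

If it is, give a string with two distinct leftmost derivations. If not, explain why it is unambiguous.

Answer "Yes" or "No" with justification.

Yes - the string 'b a b b b' has two distinct leftmost derivations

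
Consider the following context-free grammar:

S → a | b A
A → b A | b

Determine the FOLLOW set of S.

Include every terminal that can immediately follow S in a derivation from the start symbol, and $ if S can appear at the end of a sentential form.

We compute FOLLOW(S) using the standard algorithm.
FOLLOW(S) starts with {$}.
FIRST(A) = {b}
FIRST(S) = {a, b}
FOLLOW(A) = {$}
FOLLOW(S) = {$}
Therefore, FOLLOW(S) = {$}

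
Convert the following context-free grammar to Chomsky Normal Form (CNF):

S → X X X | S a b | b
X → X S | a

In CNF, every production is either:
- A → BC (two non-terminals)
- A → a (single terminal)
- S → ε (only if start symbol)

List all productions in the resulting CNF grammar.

TA → a; TB → b; S → b; X → a; S → X X0; X0 → X X; S → S X1; X1 → TA TB; X → X S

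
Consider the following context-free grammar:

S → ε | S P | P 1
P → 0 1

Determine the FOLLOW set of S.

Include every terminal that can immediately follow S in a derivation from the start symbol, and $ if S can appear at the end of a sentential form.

We compute FOLLOW(S) using the standard algorithm.
FOLLOW(S) starts with {$}.
FIRST(P) = {0}
FIRST(S) = {0, ε}
FOLLOW(P) = {$, 0, 1}
FOLLOW(S) = {$, 0}
Therefore, FOLLOW(S) = {$, 0}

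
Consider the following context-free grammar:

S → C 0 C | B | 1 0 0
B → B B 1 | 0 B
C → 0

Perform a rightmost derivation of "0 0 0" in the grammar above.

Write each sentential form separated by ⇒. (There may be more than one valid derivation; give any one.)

S ⇒ C 0 C ⇒ C 0 0 ⇒ 0 0 0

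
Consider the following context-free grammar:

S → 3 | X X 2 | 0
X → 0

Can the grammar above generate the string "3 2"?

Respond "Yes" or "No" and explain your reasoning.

No - no valid derivation exists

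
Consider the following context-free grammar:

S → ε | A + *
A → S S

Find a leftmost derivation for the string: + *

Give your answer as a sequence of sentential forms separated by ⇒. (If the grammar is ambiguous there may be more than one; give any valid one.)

S ⇒ A + * ⇒ S S + * ⇒ S + * ⇒ + *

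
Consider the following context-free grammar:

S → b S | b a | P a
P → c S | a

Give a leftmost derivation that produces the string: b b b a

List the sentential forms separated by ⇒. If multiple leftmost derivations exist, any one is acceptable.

S ⇒ b S ⇒ b b S ⇒ b b b a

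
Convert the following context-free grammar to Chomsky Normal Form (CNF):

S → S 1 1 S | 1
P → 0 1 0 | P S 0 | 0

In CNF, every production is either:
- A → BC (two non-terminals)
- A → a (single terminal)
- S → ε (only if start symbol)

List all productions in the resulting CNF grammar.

T1 → 1; S → 1; T0 → 0; P → 0; S → S X0; X0 → T1 X1; X1 → T1 S; P → T0 X2; X2 → T1 T0; P → P X3; X3 → S T0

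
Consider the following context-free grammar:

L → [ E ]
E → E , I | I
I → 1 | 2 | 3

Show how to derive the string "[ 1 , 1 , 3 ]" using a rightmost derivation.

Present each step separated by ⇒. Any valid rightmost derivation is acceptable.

L ⇒ [ E ] ⇒ [ E , I ] ⇒ [ E , 3 ] ⇒ [ E , I , 3 ] ⇒ [ E , 1 , 3 ] ⇒ [ I , 1 , 3 ] ⇒ [ 1 , 1 , 3 ]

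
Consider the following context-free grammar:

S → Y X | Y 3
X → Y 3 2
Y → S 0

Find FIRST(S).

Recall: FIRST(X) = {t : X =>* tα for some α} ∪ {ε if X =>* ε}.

We compute FIRST(S) using the standard algorithm.
FIRST(S) = {}
FIRST(X) = {}
FIRST(Y) = {}
Therefore, FIRST(S) = {}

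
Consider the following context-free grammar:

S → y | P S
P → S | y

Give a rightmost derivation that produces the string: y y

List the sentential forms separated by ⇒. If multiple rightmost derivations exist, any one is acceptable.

S ⇒ P S ⇒ P y ⇒ y y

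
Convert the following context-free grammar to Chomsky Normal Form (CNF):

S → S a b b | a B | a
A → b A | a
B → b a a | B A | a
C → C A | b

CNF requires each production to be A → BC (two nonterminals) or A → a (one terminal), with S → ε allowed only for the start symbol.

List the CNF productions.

TA → a; TB → b; S → a; A → a; B → a; C → b; S → S X0; X0 → TA X1; X1 → TB TB; S → TA B; A → TB A; B → TB X2; X2 → TA TA; B → B A; C → C A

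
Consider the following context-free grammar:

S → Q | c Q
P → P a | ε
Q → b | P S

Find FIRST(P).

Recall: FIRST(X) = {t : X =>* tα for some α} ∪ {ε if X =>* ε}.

We compute FIRST(P) using the standard algorithm.
FIRST(P) = {a, ε}
FIRST(Q) = {a, b, c}
FIRST(S) = {a, b, c}
Therefore, FIRST(P) = {a, ε}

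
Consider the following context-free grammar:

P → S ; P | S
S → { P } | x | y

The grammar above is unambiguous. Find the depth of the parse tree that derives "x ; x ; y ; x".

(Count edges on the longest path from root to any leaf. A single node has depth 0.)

5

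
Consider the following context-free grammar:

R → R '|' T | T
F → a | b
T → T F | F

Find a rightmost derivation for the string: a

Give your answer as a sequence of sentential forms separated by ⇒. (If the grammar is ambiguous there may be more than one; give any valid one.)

R ⇒ T ⇒ F ⇒ a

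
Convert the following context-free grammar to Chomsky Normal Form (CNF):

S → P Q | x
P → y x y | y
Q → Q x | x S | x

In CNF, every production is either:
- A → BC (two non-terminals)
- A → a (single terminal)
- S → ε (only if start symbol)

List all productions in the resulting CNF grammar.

S → x; TY → y; TX → x; P → y; Q → x; S → P Q; P → TY X0; X0 → TX TY; Q → Q TX; Q → TX S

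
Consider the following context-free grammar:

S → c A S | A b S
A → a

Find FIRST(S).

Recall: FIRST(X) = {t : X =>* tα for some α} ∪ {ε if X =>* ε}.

We compute FIRST(S) using the standard algorithm.
FIRST(A) = {a}
FIRST(S) = {a, c}
Therefore, FIRST(S) = {a, c}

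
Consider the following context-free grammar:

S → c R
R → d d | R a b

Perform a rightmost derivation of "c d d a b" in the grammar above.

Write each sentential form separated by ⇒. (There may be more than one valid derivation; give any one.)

S ⇒ c R ⇒ c R a b ⇒ c d d a b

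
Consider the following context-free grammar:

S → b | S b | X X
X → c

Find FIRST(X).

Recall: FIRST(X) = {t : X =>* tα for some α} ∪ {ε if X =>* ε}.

We compute FIRST(X) using the standard algorithm.
FIRST(S) = {b, c}
FIRST(X) = {c}
Therefore, FIRST(X) = {c}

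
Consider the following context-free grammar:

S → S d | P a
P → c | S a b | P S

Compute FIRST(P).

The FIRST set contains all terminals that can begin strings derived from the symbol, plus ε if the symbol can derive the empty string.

We compute FIRST(P) using the standard algorithm.
FIRST(P) = {c}
FIRST(S) = {c}
Therefore, FIRST(P) = {c}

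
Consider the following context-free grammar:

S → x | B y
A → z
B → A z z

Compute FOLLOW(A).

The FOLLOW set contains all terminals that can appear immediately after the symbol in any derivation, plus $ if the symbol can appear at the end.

We compute FOLLOW(A) using the standard algorithm.
FOLLOW(S) starts with {$}.
FIRST(A) = {z}
FIRST(B) = {z}
FIRST(S) = {x, z}
FOLLOW(A) = {z}
FOLLOW(B) = {y}
FOLLOW(S) = {$}
Therefore, FOLLOW(A) = {z}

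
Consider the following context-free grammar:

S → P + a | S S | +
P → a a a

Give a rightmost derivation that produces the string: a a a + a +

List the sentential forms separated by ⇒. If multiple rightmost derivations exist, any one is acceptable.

S ⇒ S S ⇒ S + ⇒ P + a + ⇒ a a a + a +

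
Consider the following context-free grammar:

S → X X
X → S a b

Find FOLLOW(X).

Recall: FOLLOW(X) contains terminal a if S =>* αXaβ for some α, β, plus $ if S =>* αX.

We compute FOLLOW(X) using the standard algorithm.
FOLLOW(S) starts with {$}.
FIRST(S) = {}
FIRST(X) = {}
FOLLOW(S) = {$, a}
FOLLOW(X) = {$, a}
Therefore, FOLLOW(X) = {$, a}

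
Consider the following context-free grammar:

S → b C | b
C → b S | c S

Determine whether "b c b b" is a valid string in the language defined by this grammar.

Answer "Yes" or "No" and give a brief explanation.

No - no valid derivation exists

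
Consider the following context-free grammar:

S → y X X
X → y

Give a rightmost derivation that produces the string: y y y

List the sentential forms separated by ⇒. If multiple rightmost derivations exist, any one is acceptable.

S ⇒ y X X ⇒ y X y ⇒ y y y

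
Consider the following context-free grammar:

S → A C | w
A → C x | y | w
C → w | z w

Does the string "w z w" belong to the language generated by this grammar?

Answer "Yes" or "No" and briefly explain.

Yes - a valid derivation exists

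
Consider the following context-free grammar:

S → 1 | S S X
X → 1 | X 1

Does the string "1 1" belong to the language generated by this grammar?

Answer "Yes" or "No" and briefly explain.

No - no valid derivation exists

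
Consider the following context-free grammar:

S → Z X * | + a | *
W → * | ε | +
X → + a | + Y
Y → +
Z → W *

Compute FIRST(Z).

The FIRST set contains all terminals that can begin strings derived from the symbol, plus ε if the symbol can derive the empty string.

We compute FIRST(Z) using the standard algorithm.
FIRST(S) = {*, +}
FIRST(W) = {*, +, ε}
FIRST(X) = {+}
FIRST(Y) = {+}
FIRST(Z) = {*, +}
Therefore, FIRST(Z) = {*, +}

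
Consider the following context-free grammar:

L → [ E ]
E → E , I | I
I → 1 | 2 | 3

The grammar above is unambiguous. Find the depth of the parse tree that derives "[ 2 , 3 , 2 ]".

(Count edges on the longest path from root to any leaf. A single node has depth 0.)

5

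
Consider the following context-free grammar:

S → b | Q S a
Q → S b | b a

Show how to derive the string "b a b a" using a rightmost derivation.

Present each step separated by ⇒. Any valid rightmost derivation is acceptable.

S ⇒ Q S a ⇒ Q b a ⇒ b a b a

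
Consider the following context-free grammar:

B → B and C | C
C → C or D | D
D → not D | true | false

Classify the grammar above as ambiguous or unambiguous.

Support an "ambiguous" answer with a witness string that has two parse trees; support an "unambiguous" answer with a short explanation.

Unambiguous - every string in the language has a unique parse tree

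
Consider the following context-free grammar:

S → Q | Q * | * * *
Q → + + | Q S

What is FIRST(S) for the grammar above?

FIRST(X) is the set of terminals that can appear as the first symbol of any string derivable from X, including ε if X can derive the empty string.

We compute FIRST(S) using the standard algorithm.
FIRST(Q) = {+}
FIRST(S) = {*, +}
Therefore, FIRST(S) = {*, +}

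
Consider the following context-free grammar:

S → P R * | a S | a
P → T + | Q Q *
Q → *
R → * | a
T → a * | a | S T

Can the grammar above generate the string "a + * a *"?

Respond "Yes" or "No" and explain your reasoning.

No - no valid derivation exists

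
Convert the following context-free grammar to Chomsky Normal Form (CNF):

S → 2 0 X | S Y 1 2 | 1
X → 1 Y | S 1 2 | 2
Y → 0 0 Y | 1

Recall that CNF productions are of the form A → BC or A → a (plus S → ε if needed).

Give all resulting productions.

T2 → 2; T0 → 0; T1 → 1; S → 1; X → 2; Y → 1; S → T2 X0; X0 → T0 X; S → S X1; X1 → Y X2; X2 → T1 T2; X → T1 Y; X → S X3; X3 → T1 T2; Y → T0 X4; X4 → T0 Y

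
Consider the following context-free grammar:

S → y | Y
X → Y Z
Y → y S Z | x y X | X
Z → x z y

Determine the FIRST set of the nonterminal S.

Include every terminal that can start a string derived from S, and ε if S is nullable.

We compute FIRST(S) using the standard algorithm.
FIRST(S) = {x, y}
FIRST(X) = {x, y}
FIRST(Y) = {x, y}
FIRST(Z) = {x}
Therefore, FIRST(S) = {x, y}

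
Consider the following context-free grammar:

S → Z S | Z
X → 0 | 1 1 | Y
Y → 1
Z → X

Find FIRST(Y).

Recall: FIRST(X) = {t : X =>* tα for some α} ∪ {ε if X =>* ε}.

We compute FIRST(Y) using the standard algorithm.
FIRST(S) = {0, 1}
FIRST(X) = {0, 1}
FIRST(Y) = {1}
FIRST(Z) = {0, 1}
Therefore, FIRST(Y) = {1}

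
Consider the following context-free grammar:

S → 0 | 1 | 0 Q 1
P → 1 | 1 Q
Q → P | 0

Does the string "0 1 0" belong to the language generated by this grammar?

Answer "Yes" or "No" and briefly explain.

No - no valid derivation exists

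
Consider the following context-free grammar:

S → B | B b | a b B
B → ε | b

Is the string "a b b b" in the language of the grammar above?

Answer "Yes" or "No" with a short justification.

No - no valid derivation exists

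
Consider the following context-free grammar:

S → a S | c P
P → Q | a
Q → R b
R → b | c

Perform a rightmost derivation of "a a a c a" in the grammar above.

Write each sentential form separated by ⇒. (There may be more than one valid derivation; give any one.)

S ⇒ a S ⇒ a a S ⇒ a a a S ⇒ a a a c P ⇒ a a a c a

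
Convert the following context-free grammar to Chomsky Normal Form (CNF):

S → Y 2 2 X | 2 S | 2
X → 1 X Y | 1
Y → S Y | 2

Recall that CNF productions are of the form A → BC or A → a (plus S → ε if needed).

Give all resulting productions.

T2 → 2; S → 2; T1 → 1; X → 1; Y → 2; S → Y X0; X0 → T2 X1; X1 → T2 X; S → T2 S; X → T1 X2; X2 → X Y; Y → S Y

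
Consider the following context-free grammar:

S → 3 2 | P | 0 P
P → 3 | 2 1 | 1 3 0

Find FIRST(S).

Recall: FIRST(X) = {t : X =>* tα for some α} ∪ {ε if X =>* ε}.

We compute FIRST(S) using the standard algorithm.
FIRST(P) = {1, 2, 3}
FIRST(S) = {0, 1, 2, 3}
Therefore, FIRST(S) = {0, 1, 2, 3}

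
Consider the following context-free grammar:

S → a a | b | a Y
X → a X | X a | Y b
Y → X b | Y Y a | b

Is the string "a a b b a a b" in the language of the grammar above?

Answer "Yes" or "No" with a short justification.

Yes - a valid derivation exists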